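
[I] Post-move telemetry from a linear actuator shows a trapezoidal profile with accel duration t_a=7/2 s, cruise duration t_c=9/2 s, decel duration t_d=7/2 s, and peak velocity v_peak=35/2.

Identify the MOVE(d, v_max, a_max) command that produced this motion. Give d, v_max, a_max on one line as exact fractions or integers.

d=140 v_max=35/2 a_max=5

a_max = (35/2)/(7/2) = 5
d_a = ½·35/2·7/2 = 245/8; d_c = 35/2·9/2 = 315/4
d = 2·245/8 + 315/4 = 140
t_c = 9/2 > 0 → v_max = v_peak = 35/2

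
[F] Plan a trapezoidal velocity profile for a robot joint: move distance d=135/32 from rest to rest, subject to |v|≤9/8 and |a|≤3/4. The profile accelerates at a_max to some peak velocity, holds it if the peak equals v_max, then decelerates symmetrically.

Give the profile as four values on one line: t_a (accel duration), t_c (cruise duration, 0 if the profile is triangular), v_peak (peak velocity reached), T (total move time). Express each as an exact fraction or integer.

vₘ²/aₘ = (9/8)²/(3/4) = 27/16
135/32 ≥ 27/16 ⇒ cruise phase
t_a = (9/8)/(3/4) = 3/2; v_peak = 9/8
d_cruise = 135/32 − 27/16 = 81/32; t_c = (81/32)/(9/8) = 9/4
T = 2·3/2 + 9/4 = 21/4

t_a=3/2 t_c=9/4 v_peak=9/8 T=21/4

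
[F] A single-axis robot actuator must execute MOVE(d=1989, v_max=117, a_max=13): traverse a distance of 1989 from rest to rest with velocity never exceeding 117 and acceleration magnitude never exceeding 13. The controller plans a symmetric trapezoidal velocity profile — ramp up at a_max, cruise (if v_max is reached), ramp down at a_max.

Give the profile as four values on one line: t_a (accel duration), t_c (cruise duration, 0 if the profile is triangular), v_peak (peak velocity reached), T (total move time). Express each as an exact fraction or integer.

v_max²/a_max = 117²/13 = 1053
1989 ≥ 1053 so v_max reached
t_a = 117/13 = 9; v_peak = 117
d_cruise = 1989 − 1053 = 936; t_c = 936/117 = 8
T = 2·9 + 8 = 26

t_a=9 t_c=8 v_peak=117 T=26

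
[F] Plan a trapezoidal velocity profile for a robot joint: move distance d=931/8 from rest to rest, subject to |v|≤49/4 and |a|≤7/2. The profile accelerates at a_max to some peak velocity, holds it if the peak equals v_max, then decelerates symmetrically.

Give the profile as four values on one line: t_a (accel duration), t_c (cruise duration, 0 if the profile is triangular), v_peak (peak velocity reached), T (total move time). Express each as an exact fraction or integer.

t_a=7/2 t_c=6 v_peak=49/4 T=13

(v_max)²/a_max = (49/4)²/(7/2) = 343/8
931/8 ≥ 343/8 so v_max reached
t_a = (49/4)/(7/2) = 7/2; v_peak = 49/4
d_cruise = 931/8 − 343/8 = 147/2; t_c = (147/2)/(49/4) = 6
T = 2·7/2 + 6 = 13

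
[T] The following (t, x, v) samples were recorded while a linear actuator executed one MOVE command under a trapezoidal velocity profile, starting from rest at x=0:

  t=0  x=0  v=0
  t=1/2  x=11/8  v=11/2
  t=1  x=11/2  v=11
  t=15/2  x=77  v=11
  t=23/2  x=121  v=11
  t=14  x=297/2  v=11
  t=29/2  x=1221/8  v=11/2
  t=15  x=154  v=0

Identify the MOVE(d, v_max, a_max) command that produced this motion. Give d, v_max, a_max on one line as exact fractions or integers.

d=154 v_max=11 a_max=11

final state: t=15, x=154, v=0 → d = 154
a_max = (11/2−0)/(1/2−0) = 11
max v = 11 over t∈[1,14] → v_max = 11
check: 11·(1+13) = 154 ✓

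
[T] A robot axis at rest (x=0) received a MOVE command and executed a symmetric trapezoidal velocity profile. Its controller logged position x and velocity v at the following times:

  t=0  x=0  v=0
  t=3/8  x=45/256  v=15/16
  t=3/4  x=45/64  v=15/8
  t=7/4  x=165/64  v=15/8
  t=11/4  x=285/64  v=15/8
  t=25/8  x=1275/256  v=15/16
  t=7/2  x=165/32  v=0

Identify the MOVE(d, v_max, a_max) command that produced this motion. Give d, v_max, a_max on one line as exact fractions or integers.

d=165/32 v_max=15/8 a_max=5/2

final state: t=7/2, x=165/32, v=0 → d = 165/32
a_max = (15/16−0)/(3/8−0) = 5/2
max v = 15/8 over t∈[3/4,11/4] → v_max = 15/8
check: 15/8·(3/4+2) = 165/32 ✓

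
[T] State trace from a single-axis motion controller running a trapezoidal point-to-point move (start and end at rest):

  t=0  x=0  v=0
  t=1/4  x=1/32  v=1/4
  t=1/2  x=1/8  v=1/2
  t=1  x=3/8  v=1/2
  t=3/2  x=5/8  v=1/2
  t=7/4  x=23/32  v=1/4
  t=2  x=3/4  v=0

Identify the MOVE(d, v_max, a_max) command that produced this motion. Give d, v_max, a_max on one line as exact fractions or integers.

final state: t=2, x=3/4, v=0 → d = 3/4
a_max = (1/4−0)/(1/4−0) = 1
max v = 1/2 over t∈[1/2,3/2] → v_max = 1/2
check: 1/2·(1/2+1) = 3/4 ✓

d=3/4 v_max=1/2 a_max=1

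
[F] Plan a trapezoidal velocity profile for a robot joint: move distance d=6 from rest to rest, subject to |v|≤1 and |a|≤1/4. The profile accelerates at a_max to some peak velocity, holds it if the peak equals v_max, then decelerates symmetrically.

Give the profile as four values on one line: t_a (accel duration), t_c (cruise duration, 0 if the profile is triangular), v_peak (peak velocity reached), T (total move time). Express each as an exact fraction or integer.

t_a=4 t_c=2 v_peak=1 T=10

(v_max)²/a_max = 1²/(1/4) = 4
6 ≥ 4 ⇒ cruise phase
t_a = 1/(1/4) = 4; v_peak = 1
d_cruise = 6 − 4 = 2; t_c = 2/1 = 2
T = 2·4 + 2 = 10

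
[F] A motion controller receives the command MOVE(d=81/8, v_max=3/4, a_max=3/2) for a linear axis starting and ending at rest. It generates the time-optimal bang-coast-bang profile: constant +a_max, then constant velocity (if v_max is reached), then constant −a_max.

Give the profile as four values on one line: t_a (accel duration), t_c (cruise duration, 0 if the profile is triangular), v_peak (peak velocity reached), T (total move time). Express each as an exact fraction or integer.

(v_max)²/a_max = (3/4)²/(3/2) = 3/8
81/8 ≥ 3/8 ⇒ cruise phase
t_a = (3/4)/(3/2) = 1/2; v_peak = 3/4
d_cruise = 81/8 − 3/8 = 39/4; t_c = (39/4)/(3/4) = 13
T = 2·1/2 + 13 = 14

t_a=1/2 t_c=13 v_peak=3/4 T=14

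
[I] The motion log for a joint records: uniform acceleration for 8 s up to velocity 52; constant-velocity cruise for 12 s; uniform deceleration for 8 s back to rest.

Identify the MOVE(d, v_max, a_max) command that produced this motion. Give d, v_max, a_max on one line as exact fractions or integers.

d=1040 v_max=52 a_max=13/2

a_max = 52/8 = 13/2
d_a = ½·52·8 = 208; d_c = 52·12 = 624
d = 2·208 + 624 = 1040
t_c = 12 > 0 → v_max = v_peak = 52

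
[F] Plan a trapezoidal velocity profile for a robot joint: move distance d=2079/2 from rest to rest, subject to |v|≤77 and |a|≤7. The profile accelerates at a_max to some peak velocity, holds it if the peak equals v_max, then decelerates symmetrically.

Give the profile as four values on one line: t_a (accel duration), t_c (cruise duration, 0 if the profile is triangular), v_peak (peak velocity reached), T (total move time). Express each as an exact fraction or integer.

t_a=11 t_c=5/2 v_peak=77 T=49/2

vₘ²/aₘ = 77²/7 = 847
2079/2 ≥ 847 → trapezoidal
t_a = 77/7 = 11; v_peak = 77
d_cruise = 2079/2 − 847 = 385/2; t_c = (385/2)/77 = 5/2
T = 2·11 + 5/2 = 49/2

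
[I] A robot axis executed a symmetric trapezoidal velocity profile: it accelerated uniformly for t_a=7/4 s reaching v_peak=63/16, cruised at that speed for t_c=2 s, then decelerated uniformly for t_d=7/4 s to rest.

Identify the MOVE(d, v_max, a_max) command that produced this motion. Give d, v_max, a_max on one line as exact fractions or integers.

d=945/64 v_max=63/16 a_max=9/4

a_max = (63/16)/(7/4) = 9/4
d_a = ½·63/16·7/4 = 441/128; d_c = 63/16·2 = 63/8
d = 2·441/128 + 63/8 = 945/64
t_c = 2 > 0 ⇒ limit active, v_max = 63/16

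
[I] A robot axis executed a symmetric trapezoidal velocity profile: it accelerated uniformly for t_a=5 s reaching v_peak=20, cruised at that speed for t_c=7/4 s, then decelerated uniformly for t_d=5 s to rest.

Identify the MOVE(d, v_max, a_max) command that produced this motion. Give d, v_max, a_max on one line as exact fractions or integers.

d=135 v_max=20 a_max=4

a_max = 20/5 = 4
d_a = ½·20·5 = 50; d_c = 20·7/4 = 35
d = 2·50 + 35 = 135
t_c = 7/4 > 0 ⇒ limit active, v_max = 20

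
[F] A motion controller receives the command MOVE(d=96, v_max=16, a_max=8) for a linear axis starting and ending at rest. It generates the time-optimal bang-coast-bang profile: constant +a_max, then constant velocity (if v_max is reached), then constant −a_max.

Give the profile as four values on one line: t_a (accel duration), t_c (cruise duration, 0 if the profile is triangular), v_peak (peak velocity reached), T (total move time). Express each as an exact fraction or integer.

v_max²/a_max = 16²/8 = 32
96 ≥ 32 ⇒ cruise phase
t_a = 16/8 = 2; v_peak = 16
d_cruise = 96 − 32 = 64; t_c = 64/16 = 4
T = 2·2 + 4 = 8

t_a=2 t_c=4 v_peak=16 T=8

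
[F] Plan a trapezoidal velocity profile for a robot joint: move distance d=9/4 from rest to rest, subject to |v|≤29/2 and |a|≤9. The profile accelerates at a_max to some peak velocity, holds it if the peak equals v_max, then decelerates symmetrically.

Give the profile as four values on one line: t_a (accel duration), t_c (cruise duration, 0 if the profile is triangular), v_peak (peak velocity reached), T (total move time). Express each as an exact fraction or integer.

(v_max)²/a_max = (29/2)²/9 = 841/36
9/4 < 841/36 so t_c = 0
v_peak = √(9/4·9) = √(81/4) = 9/2
t_a = (9/2)/9 = 1/2; t_c = 0
T = 2·1/2 = 1

t_a=1/2 t_c=0 v_peak=9/2 T=1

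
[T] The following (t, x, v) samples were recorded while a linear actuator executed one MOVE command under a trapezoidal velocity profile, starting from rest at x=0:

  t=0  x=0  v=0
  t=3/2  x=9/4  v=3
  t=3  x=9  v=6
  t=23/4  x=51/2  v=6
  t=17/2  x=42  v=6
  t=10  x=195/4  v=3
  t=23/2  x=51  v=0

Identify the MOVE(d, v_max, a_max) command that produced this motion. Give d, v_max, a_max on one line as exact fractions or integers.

d=51 v_max=6 a_max=2

final state: t=23/2, x=51, v=0 → d = 51
a_max = (3−0)/(3/2−0) = 2
max v = 6 over t∈[3,17/2] → v_max = 6
check: 6·(3+11/2) = 51 ✓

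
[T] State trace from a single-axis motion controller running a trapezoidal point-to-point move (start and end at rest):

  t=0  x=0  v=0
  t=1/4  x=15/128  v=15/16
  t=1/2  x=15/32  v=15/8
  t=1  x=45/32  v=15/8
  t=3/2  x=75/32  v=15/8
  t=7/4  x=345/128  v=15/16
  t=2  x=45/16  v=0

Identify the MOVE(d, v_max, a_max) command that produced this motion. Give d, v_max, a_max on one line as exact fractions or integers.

d=45/16 v_max=15/8 a_max=15/4

final state: t=2, x=45/16, v=0 → d = 45/16
a_max = (15/16−0)/(1/4−0) = 15/4
max v = 15/8 over t∈[1/2,3/2] → v_max = 15/8
check: 15/8·(1/2+1) = 45/16 ✓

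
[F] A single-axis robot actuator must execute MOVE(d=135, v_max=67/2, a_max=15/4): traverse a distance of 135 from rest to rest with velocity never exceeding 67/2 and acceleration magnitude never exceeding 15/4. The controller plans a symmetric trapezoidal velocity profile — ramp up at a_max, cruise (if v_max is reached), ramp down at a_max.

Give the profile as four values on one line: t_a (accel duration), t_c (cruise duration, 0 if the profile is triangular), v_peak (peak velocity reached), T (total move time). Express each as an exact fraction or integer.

v_max²/a_max = (67/2)²/(15/4) = 4489/15
135 < 4489/15 ⇒ no cruise
v_peak = √(135·15/4) = √(2025/4) = 45/2
t_a = (45/2)/(15/4) = 6; t_c = 0
T = 2·6 = 12

t_a=6 t_c=0 v_peak=45/2 T=12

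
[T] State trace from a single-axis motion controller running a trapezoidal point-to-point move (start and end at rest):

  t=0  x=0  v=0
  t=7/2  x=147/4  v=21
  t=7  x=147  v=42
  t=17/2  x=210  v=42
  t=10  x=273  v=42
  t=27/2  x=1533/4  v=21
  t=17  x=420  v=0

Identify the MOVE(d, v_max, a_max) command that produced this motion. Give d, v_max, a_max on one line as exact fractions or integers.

d=420 v_max=42 a_max=6

final state: t=17, x=420, v=0 → d = 420
a_max = (21−0)/(7/2−0) = 6
max v = 42 over t∈[7,10] → v_max = 42
check: 42·(7+3) = 420 ✓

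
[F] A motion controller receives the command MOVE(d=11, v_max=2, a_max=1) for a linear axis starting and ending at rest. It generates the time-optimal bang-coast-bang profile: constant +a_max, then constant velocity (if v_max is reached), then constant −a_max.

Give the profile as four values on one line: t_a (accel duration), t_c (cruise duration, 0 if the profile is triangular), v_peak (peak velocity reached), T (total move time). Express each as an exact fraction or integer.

t_a=2 t_c=7/2 v_peak=2 T=15/2

(v_max)²/a_max = 2²/1 = 4
11 ≥ 4 → trapezoidal
t_a = 2/1 = 2; v_peak = 2
d_cruise = 11 − 4 = 7; t_c = 7/2
T = 2·2 + 7/2 = 15/2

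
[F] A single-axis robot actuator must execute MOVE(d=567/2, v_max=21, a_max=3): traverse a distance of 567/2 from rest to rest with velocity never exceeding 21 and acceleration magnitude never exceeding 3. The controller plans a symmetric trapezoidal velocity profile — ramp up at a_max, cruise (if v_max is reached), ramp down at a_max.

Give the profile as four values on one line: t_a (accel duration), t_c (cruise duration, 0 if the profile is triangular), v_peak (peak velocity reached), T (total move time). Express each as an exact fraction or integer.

v_max²/a_max = 21²/3 = 147
567/2 ≥ 147 ⇒ cruise phase
t_a = 21/3 = 7; v_peak = 21
d_cruise = 567/2 − 147 = 273/2; t_c = (273/2)/21 = 13/2
T = 2·7 + 13/2 = 41/2

t_a=7 t_c=13/2 v_peak=21 T=41/2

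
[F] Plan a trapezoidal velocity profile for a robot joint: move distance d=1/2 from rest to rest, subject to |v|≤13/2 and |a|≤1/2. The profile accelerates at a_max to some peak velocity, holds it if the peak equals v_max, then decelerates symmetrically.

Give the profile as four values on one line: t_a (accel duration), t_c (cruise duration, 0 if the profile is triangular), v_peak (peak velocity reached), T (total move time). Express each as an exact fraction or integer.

t_a=1 t_c=0 v_peak=1/2 T=2

vₘ²/aₘ = (13/2)²/(1/2) = 169/2
1/2 < 169/2 → triangular
v_peak = √(1/2·1/2) = √(1/4) = 1/2
t_a = (1/2)/(1/2) = 1; t_c = 0
T = 2·1 = 2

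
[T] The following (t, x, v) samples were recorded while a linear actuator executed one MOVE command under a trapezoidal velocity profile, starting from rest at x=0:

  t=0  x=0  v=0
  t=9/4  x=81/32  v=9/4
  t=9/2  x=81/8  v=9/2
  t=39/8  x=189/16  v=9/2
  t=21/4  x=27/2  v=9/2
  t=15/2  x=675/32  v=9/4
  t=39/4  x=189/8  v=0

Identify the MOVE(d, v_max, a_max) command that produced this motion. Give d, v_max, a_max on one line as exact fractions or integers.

d=189/8 v_max=9/2 a_max=1

final state: t=39/4, x=189/8, v=0 → d = 189/8
a_max = (9/4−0)/(9/4−0) = 1
max v = 9/2 over t∈[9/2,21/4] → v_max = 9/2
check: 9/2·(9/2+3/4) = 189/8 ✓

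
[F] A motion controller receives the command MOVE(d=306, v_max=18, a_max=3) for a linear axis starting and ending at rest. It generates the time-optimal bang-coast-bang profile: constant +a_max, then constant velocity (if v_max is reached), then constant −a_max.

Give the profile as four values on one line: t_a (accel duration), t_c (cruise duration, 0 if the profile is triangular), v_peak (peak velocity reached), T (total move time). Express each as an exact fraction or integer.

t_a=6 t_c=11 v_peak=18 T=23

(v_max)²/a_max = 18²/3 = 108
306 ≥ 108 ⇒ cruise phase
t_a = 18/3 = 6; v_peak = 18
d_cruise = 306 − 108 = 198; t_c = 198/18 = 11
T = 2·6 + 11 = 23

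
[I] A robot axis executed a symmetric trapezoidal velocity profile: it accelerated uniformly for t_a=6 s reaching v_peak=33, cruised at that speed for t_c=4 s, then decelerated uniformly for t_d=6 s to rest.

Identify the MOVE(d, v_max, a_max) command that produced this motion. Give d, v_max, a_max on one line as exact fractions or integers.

d=330 v_max=33 a_max=11/2

a_max = 33/6 = 11/2
d_a = ½·33·6 = 99; d_c = 33·4 = 132
d = 2·99 + 132 = 330
t_c = 4 > 0 → v_max = v_peak = 33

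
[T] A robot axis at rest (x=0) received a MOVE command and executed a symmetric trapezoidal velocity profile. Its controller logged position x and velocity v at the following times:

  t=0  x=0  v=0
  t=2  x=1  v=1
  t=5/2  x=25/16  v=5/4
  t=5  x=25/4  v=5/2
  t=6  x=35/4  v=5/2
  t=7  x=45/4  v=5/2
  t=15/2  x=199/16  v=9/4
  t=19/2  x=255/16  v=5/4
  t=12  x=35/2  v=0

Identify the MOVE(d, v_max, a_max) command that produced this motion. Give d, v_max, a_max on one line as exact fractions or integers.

final state: t=12, x=35/2, v=0 → d = 35/2
a_max = (1−0)/(2−0) = 1/2
max v = 5/2 over t∈[5,7] → v_max = 5/2
check: 5/2·(5+2) = 35/2 ✓

d=35/2 v_max=5/2 a_max=1/2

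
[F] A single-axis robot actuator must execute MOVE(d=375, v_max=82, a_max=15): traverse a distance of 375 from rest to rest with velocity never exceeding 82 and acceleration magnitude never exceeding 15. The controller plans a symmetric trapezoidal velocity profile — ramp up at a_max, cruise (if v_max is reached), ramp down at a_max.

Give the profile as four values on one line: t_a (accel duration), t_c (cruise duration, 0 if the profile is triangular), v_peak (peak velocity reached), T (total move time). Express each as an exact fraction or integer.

(v_max)²/a_max = 82²/15 = 6724/15
375 < 6724/15 ⇒ no cruise
v_peak = √(375·15) = √5625 = 75
t_a = 75/15 = 5; t_c = 0
T = 2·5 = 10

t_a=5 t_c=0 v_peak=75 T=10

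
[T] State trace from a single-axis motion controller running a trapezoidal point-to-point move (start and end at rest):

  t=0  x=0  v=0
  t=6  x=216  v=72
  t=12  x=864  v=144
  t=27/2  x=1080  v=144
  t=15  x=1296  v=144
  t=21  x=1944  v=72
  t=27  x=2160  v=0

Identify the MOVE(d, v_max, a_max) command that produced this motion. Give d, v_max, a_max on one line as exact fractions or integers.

final state: t=27, x=2160, v=0 → d = 2160
a_max = (72−0)/(6−0) = 12
max v = 144 over t∈[12,15] → v_max = 144
check: 144·(12+3) = 2160 ✓

d=2160 v_max=144 a_max=12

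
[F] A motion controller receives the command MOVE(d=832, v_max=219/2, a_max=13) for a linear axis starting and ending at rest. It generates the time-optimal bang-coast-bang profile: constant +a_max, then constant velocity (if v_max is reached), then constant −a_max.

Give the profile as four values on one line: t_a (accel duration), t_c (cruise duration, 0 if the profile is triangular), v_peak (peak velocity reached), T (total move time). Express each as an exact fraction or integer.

t_a=8 t_c=0 v_peak=104 T=16

vₘ²/aₘ = (219/2)²/13 = 47961/52
832 < 47961/52 so t_c = 0
v_peak = √(832·13) = √10816 = 104
t_a = 104/13 = 8; t_c = 0
T = 2·8 = 16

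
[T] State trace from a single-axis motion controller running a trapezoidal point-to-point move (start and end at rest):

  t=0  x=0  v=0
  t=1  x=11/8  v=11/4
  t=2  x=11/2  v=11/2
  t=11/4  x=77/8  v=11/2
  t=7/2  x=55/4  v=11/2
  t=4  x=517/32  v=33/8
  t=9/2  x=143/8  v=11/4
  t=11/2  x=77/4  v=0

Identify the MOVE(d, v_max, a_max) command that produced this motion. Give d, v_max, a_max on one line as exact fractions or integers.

final state: t=11/2, x=77/4, v=0 → d = 77/4
a_max = (11/4−0)/(1−0) = 11/4
max v = 11/2 over t∈[2,7/2] → v_max = 11/2
check: 11/2·(2+3/2) = 77/4 ✓

d=77/4 v_max=11/2 a_max=11/4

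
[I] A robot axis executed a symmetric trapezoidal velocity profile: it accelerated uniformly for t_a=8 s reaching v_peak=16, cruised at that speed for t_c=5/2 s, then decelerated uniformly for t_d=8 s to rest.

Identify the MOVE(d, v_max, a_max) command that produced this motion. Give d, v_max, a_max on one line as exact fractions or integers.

a_max = 16/8 = 2
d_a = ½·16·8 = 64; d_c = 16·5/2 = 40
d = 2·64 + 40 = 168
t_c = 5/2 > 0 ⇒ limit active, v_max = 16

d=168 v_max=16 a_max=2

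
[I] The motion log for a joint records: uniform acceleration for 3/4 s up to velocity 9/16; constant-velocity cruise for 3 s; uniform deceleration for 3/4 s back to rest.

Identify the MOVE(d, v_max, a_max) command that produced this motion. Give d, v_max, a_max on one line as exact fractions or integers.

d=135/64 v_max=9/16 a_max=3/4

a_max = (9/16)/(3/4) = 3/4
d_a = ½·9/16·3/4 = 27/128; d_c = 9/16·3 = 27/16
d = 2·27/128 + 27/16 = 135/64
t_c = 3 > 0 ⇒ limit active, v_max = 9/16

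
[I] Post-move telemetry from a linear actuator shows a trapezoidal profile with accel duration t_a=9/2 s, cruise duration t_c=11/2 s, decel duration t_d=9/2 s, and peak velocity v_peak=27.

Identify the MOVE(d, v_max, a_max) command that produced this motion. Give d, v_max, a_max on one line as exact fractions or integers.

a_max = 27/(9/2) = 6
d_a = ½·27·9/2 = 243/4; d_c = 27·11/2 = 297/2
d = 2·243/4 + 297/2 = 270
t_c = 11/2 > 0 ⇒ limit active, v_max = 27

d=270 v_max=27 a_max=6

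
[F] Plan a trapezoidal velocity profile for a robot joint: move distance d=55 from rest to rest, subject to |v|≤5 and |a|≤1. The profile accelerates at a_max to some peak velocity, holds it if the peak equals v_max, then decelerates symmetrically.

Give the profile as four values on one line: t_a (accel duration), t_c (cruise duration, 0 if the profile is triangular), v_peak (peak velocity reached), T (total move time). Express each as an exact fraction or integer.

(v_max)²/a_max = 5²/1 = 25
55 ≥ 25 ⇒ cruise phase
t_a = 5/1 = 5; v_peak = 5
d_cruise = 55 − 25 = 30; t_c = 30/5 = 6
T = 2·5 + 6 = 16

t_a=5 t_c=6 v_peak=5 T=16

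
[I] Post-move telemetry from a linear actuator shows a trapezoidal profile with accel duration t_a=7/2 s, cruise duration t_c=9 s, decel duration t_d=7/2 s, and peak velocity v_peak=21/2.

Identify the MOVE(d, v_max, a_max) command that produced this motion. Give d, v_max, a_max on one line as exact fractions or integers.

a_max = (21/2)/(7/2) = 3
d_a = ½·21/2·7/2 = 147/8; d_c = 21/2·9 = 189/2
d = 2·147/8 + 189/2 = 525/4
t_c = 9 > 0 ⇒ limit active, v_max = 21/2

d=525/4 v_max=21/2 a_max=3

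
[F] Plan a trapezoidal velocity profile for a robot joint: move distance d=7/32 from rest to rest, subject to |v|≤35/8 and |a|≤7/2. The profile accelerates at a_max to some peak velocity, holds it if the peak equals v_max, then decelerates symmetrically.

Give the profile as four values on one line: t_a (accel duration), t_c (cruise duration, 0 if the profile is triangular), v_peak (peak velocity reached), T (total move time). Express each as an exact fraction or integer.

t_a=1/4 t_c=0 v_peak=7/8 T=1/2

(v_max)²/a_max = (35/8)²/(7/2) = 175/32
7/32 < 175/32 so t_c = 0
v_peak = √(7/32·7/2) = √(49/64) = 7/8
t_a = (7/8)/(7/2) = 1/4; t_c = 0
T = 2·1/4 = 1/2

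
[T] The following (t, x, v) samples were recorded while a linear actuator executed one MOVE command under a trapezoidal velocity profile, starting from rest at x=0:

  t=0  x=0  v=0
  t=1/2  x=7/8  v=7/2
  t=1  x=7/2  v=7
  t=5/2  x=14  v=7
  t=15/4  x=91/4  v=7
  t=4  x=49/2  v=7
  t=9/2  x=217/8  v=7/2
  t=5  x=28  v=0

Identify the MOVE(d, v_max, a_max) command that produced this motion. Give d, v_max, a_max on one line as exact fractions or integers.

final state: t=5, x=28, v=0 → d = 28
a_max = (7/2−0)/(1/2−0) = 7
max v = 7 over t∈[1,4] → v_max = 7
check: 7·(1+3) = 28 ✓

d=28 v_max=7 a_max=7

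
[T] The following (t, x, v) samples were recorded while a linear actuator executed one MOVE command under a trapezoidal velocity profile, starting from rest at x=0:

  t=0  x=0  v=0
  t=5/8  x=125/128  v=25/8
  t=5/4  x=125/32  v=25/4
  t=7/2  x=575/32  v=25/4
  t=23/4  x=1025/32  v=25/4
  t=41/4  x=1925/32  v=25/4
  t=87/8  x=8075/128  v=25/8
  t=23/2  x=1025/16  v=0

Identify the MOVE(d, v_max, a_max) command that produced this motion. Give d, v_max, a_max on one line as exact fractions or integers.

final state: t=23/2, x=1025/16, v=0 → d = 1025/16
a_max = (25/8−0)/(5/8−0) = 5
max v = 25/4 over t∈[5/4,41/4] → v_max = 25/4
check: 25/4·(5/4+9) = 1025/16 ✓

d=1025/16 v_max=25/4 a_max=5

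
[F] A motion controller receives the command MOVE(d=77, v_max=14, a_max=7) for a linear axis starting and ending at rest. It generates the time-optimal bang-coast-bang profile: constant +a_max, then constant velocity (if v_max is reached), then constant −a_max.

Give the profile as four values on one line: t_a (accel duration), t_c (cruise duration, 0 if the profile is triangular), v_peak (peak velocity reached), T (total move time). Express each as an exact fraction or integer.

t_a=2 t_c=7/2 v_peak=14 T=15/2

(v_max)²/a_max = 14²/7 = 28
77 ≥ 28 ⇒ cruise phase
t_a = 14/7 = 2; v_peak = 14
d_cruise = 77 − 28 = 49; t_c = 49/14 = 7/2
T = 2·2 + 7/2 = 15/2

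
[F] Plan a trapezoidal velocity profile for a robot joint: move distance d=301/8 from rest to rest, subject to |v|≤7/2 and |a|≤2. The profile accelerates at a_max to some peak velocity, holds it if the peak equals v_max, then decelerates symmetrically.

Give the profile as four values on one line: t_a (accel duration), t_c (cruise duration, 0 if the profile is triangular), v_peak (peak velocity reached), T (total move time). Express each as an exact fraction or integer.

(v_max)²/a_max = (7/2)²/2 = 49/8
301/8 ≥ 49/8 so v_max reached
t_a = (7/2)/2 = 7/4; v_peak = 7/2
d_cruise = 301/8 − 49/8 = 63/2; t_c = (63/2)/(7/2) = 9
T = 2·7/4 + 9 = 25/2

t_a=7/4 t_c=9 v_peak=7/2 T=25/2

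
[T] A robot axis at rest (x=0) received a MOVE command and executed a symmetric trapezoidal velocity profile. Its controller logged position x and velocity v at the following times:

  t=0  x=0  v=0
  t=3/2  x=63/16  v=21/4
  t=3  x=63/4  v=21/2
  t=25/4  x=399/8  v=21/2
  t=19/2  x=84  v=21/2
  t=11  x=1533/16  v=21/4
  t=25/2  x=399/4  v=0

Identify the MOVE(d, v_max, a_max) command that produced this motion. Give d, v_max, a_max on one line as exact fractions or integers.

d=399/4 v_max=21/2 a_max=7/2

final state: t=25/2, x=399/4, v=0 → d = 399/4
a_max = (21/4−0)/(3/2−0) = 7/2
max v = 21/2 over t∈[3,19/2] → v_max = 21/2
check: 21/2·(3+13/2) = 399/4 ✓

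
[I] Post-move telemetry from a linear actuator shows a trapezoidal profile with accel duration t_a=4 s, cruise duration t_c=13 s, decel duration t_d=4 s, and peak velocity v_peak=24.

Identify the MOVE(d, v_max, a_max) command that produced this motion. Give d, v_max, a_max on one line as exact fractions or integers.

d=408 v_max=24 a_max=6

a_max = 24/4 = 6
d_a = ½·24·4 = 48; d_c = 24·13 = 312
d = 2·48 + 312 = 408
t_c = 13 > 0 → v_max = v_peak = 24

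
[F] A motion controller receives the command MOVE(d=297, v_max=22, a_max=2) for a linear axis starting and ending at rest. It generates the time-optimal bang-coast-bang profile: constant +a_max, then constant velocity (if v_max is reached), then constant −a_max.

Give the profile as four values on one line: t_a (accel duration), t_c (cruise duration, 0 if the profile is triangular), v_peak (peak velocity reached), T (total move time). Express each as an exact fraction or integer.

(v_max)²/a_max = 22²/2 = 242
297 ≥ 242 ⇒ cruise phase
t_a = 22/2 = 11; v_peak = 22
d_cruise = 297 − 242 = 55; t_c = 55/22 = 5/2
T = 2·11 + 5/2 = 49/2

t_a=11 t_c=5/2 v_peak=22 T=49/2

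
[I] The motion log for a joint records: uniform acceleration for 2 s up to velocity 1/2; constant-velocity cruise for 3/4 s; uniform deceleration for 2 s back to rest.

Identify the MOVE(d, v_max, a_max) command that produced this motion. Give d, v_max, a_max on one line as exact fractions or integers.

a_max = (1/2)/2 = 1/4
d_a = ½·1/2·2 = 1/2; d_c = 1/2·3/4 = 3/8
d = 2·1/2 + 3/8 = 11/8
t_c = 3/4 > 0 so v_max = 1/2

d=11/8 v_max=1/2 a_max=1/4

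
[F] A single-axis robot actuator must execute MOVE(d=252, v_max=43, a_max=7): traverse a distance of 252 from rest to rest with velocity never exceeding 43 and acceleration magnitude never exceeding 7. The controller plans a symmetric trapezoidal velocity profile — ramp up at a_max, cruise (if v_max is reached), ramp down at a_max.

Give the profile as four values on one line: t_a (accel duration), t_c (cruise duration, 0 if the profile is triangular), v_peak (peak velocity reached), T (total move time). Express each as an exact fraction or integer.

vₘ²/aₘ = 43²/7 = 1849/7
252 < 1849/7 → triangular
v_peak = √(252·7) = √1764 = 42
t_a = 42/7 = 6; t_c = 0
T = 2·6 = 12

t_a=6 t_c=0 v_peak=42 T=12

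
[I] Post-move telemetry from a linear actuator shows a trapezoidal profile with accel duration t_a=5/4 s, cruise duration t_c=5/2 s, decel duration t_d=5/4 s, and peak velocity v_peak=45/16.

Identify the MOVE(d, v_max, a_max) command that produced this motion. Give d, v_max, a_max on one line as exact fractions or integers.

d=675/64 v_max=45/16 a_max=9/4

a_max = (45/16)/(5/4) = 9/4
d_a = ½·45/16·5/4 = 225/128; d_c = 45/16·5/2 = 225/32
d = 2·225/128 + 225/32 = 675/64
t_c = 5/2 > 0 so v_max = 45/16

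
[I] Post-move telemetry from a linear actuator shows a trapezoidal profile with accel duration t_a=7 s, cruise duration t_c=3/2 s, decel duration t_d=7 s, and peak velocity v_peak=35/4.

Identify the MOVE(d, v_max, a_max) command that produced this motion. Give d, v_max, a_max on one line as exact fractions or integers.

d=595/8 v_max=35/4 a_max=5/4

a_max = (35/4)/7 = 5/4
d_a = ½·35/4·7 = 245/8; d_c = 35/4·3/2 = 105/8
d = 2·245/8 + 105/8 = 595/8
t_c = 3/2 > 0 → v_max = v_peak = 35/4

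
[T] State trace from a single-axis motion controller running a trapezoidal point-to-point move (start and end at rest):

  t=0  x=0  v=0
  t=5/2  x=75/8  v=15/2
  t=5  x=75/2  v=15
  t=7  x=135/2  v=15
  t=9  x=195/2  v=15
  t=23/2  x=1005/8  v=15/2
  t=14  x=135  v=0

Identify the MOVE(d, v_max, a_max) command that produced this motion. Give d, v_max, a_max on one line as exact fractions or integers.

final state: t=14, x=135, v=0 → d = 135
a_max = (15/2−0)/(5/2−0) = 3
max v = 15 over t∈[5,9] → v_max = 15
check: 15·(5+4) = 135 ✓

d=135 v_max=15 a_max=3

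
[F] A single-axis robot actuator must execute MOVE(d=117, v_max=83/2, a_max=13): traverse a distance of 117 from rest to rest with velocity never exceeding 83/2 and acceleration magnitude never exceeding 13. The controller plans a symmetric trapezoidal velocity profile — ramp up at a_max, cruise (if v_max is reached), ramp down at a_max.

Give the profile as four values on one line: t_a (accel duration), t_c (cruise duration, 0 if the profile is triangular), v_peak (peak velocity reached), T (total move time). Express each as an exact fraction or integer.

(v_max)²/a_max = (83/2)²/13 = 6889/52
117 < 6889/52 → triangular
v_peak = √(117·13) = √1521 = 39
t_a = 39/13 = 3; t_c = 0
T = 2·3 = 6

t_a=3 t_c=0 v_peak=39 T=6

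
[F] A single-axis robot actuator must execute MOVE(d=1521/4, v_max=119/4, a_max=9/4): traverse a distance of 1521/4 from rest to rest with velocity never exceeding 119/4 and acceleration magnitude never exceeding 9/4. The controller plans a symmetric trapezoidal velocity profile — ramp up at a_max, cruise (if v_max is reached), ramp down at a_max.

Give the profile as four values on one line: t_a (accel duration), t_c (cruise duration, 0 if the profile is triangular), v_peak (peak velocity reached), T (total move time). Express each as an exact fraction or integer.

vₘ²/aₘ = (119/4)²/(9/4) = 14161/36
1521/4 < 14161/36 so t_c = 0
v_peak = √(1521/4·9/4) = √(13689/16) = 117/4
t_a = (117/4)/(9/4) = 13; t_c = 0
T = 2·13 = 26

t_a=13 t_c=0 v_peak=117/4 T=26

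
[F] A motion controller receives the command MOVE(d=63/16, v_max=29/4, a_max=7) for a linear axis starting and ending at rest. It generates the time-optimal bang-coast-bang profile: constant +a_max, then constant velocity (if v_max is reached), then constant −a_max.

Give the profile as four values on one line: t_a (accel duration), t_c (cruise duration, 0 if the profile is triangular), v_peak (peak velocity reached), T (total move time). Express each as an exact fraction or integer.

t_a=3/4 t_c=0 v_peak=21/4 T=3/2

v_max²/a_max = (29/4)²/7 = 841/112
63/16 < 841/112 ⇒ no cruise
v_peak = √(63/16·7) = √(441/16) = 21/4
t_a = (21/4)/7 = 3/4; t_c = 0
T = 2·3/4 = 3/2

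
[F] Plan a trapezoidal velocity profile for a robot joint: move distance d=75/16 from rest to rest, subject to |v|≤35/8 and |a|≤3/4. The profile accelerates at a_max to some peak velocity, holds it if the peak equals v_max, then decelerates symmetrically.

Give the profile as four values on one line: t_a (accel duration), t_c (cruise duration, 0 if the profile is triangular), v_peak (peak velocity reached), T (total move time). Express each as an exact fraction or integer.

v_max²/a_max = (35/8)²/(3/4) = 1225/48
75/16 < 1225/48 so t_c = 0
v_peak = √(75/16·3/4) = √(225/64) = 15/8
t_a = (15/8)/(3/4) = 5/2; t_c = 0
T = 2·5/2 = 5

t_a=5/2 t_c=0 v_peak=15/8 T=5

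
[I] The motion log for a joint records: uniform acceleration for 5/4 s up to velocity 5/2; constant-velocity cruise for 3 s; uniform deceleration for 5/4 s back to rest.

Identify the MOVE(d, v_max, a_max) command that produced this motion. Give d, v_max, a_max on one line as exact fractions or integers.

a_max = (5/2)/(5/4) = 2
d_a = ½·5/2·5/4 = 25/16; d_c = 5/2·3 = 15/2
d = 2·25/16 + 15/2 = 85/8
t_c = 3 > 0 so v_max = 5/2

d=85/8 v_max=5/2 a_max=2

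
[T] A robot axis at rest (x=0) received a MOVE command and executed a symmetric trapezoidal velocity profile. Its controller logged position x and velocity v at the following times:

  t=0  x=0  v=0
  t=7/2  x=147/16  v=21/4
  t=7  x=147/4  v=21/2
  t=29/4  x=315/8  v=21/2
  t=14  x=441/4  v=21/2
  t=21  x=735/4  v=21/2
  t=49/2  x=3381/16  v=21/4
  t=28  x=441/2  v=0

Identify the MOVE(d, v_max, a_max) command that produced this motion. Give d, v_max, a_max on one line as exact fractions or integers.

d=441/2 v_max=21/2 a_max=3/2

final state: t=28, x=441/2, v=0 → d = 441/2
a_max = (21/4−0)/(7/2−0) = 3/2
max v = 21/2 over t∈[7,21] → v_max = 21/2
check: 21/2·(7+14) = 441/2 ✓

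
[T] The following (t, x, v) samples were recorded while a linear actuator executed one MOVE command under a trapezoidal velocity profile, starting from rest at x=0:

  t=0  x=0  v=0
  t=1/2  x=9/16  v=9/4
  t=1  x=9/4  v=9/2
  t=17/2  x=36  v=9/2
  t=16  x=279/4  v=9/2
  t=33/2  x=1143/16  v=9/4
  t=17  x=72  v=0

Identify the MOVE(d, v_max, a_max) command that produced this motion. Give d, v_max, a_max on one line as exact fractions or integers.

d=72 v_max=9/2 a_max=9/2

final state: t=17, x=72, v=0 → d = 72
a_max = (9/4−0)/(1/2−0) = 9/2
max v = 9/2 over t∈[1,16] → v_max = 9/2
check: 9/2·(1+15) = 72 ✓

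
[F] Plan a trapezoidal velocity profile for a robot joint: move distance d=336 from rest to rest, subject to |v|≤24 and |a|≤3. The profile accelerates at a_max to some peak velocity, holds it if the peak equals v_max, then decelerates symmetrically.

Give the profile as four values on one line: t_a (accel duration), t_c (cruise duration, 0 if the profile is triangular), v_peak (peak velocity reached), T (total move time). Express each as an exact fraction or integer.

(v_max)²/a_max = 24²/3 = 192
336 ≥ 192 so v_max reached
t_a = 24/3 = 8; v_peak = 24
d_cruise = 336 − 192 = 144; t_c = 144/24 = 6
T = 2·8 + 6 = 22

t_a=8 t_c=6 v_peak=24 T=22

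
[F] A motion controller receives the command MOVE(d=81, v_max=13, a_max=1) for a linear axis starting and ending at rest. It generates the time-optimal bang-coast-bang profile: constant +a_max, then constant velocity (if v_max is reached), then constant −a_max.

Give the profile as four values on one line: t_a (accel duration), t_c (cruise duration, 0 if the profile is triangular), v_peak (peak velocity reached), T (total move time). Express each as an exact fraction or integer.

vₘ²/aₘ = 13²/1 = 169
81 < 169 ⇒ no cruise
v_peak = √(81·1) = √81 = 9
t_a = 9/1 = 9; t_c = 0
T = 2·9 = 18

t_a=9 t_c=0 v_peak=9 T=18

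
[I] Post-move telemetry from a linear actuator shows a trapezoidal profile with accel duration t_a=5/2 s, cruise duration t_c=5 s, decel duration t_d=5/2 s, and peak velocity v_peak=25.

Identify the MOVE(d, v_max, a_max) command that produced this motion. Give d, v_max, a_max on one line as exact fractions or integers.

d=375/2 v_max=25 a_max=10

a_max = 25/(5/2) = 10
d_a = ½·25·5/2 = 125/4; d_c = 25·5 = 125
d = 2·125/4 + 125 = 375/2
t_c = 5 > 0 so v_max = 25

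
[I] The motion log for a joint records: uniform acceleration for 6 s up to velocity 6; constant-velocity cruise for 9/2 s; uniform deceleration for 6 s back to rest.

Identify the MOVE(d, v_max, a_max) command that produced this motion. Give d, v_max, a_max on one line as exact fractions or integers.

d=63 v_max=6 a_max=1

a_max = 6/6 = 1
d_a = ½·6·6 = 18; d_c = 6·9/2 = 27
d = 2·18 + 27 = 63
t_c = 9/2 > 0 ⇒ limit active, v_max = 6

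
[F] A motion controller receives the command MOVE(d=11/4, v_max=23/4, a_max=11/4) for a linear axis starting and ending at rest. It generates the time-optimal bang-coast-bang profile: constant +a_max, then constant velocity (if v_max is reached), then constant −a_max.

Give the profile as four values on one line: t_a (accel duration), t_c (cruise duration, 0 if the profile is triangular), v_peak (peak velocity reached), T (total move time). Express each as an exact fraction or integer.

t_a=1 t_c=0 v_peak=11/4 T=2

v_max²/a_max = (23/4)²/(11/4) = 529/44
11/4 < 529/44 ⇒ no cruise
v_peak = √(11/4·11/4) = √(121/16) = 11/4
t_a = (11/4)/(11/4) = 1; t_c = 0
T = 2·1 = 2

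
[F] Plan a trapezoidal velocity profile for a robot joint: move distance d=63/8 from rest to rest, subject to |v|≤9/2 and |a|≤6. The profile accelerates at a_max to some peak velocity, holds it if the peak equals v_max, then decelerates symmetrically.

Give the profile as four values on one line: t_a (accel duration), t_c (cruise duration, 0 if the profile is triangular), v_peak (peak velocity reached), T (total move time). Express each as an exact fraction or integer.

v_max²/a_max = (9/2)²/6 = 27/8
63/8 ≥ 27/8 ⇒ cruise phase
t_a = (9/2)/6 = 3/4; v_peak = 9/2
d_cruise = 63/8 − 27/8 = 9/2; t_c = (9/2)/(9/2) = 1
T = 2·3/4 + 1 = 5/2

t_a=3/4 t_c=1 v_peak=9/2 T=5/2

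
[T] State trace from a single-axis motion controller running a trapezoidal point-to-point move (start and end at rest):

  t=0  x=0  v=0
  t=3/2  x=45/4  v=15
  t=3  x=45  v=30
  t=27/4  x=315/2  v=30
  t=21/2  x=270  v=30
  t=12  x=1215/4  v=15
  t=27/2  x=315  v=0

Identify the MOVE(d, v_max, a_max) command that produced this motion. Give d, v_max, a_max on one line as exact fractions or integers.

d=315 v_max=30 a_max=10

final state: t=27/2, x=315, v=0 → d = 315
a_max = (15−0)/(3/2−0) = 10
max v = 30 over t∈[3,21/2] → v_max = 30
check: 30·(3+15/2) = 315 ✓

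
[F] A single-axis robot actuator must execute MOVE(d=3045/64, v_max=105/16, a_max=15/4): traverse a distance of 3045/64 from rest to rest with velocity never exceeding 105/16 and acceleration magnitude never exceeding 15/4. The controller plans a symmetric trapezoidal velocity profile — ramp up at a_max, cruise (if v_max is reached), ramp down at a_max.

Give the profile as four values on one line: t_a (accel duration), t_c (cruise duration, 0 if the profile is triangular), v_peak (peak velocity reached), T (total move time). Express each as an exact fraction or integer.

vₘ²/aₘ = (105/16)²/(15/4) = 735/64
3045/64 ≥ 735/64 ⇒ cruise phase
t_a = (105/16)/(15/4) = 7/4; v_peak = 105/16
d_cruise = 3045/64 − 735/64 = 1155/32; t_c = (1155/32)/(105/16) = 11/2
T = 2·7/4 + 11/2 = 9

t_a=7/4 t_c=11/2 v_peak=105/16 T=9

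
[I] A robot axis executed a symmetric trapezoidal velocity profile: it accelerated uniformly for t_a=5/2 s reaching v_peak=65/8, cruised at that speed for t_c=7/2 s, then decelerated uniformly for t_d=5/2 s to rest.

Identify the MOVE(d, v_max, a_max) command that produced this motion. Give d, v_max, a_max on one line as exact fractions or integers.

a_max = (65/8)/(5/2) = 13/4
d_a = ½·65/8·5/2 = 325/32; d_c = 65/8·7/2 = 455/16
d = 2·325/32 + 455/16 = 195/4
t_c = 7/2 > 0 → v_max = v_peak = 65/8

d=195/4 v_max=65/8 a_max=13/4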